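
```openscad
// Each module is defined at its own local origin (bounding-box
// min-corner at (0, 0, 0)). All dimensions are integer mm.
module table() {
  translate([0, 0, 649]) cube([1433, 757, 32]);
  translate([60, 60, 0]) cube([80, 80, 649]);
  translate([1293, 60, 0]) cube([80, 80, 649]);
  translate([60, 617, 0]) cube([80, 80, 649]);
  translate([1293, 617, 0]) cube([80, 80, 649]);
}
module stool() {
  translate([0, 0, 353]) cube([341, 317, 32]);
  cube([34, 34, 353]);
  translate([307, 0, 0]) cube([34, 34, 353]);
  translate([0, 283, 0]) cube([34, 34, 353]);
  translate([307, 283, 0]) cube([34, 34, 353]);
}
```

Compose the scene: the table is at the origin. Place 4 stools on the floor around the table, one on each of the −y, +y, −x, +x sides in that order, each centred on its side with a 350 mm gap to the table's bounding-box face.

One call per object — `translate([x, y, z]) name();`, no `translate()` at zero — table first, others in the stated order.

table();
translate([546, -667, 0]) stool();
translate([546, 1107, 0]) stool();
translate([-691, 220, 0]) stool();
translate([1783, 220, 0]) stool();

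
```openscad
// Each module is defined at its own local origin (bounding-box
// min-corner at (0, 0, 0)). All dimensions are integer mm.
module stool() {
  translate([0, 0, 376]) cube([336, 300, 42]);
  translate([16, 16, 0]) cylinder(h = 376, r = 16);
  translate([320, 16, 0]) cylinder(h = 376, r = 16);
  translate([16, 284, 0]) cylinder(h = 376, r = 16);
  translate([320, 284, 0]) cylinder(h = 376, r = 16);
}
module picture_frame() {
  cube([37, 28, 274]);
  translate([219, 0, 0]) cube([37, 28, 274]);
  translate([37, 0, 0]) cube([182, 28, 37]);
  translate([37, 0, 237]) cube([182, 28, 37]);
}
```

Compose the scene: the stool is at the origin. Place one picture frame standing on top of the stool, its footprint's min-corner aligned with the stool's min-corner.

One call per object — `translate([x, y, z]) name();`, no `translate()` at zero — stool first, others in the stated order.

stool();
translate([0, 0, 418]) picture_frame();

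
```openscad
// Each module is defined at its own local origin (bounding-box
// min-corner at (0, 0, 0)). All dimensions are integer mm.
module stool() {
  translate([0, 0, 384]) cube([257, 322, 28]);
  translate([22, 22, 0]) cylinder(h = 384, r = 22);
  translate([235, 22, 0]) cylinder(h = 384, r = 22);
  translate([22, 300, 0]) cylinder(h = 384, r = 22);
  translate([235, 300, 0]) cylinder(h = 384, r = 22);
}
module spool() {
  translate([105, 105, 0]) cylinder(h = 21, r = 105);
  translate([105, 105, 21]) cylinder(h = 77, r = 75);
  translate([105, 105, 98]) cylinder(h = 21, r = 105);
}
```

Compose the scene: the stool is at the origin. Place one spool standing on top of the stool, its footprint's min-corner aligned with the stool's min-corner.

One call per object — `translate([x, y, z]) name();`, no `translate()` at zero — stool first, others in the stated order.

stool();
translate([0, 0, 412]) spool();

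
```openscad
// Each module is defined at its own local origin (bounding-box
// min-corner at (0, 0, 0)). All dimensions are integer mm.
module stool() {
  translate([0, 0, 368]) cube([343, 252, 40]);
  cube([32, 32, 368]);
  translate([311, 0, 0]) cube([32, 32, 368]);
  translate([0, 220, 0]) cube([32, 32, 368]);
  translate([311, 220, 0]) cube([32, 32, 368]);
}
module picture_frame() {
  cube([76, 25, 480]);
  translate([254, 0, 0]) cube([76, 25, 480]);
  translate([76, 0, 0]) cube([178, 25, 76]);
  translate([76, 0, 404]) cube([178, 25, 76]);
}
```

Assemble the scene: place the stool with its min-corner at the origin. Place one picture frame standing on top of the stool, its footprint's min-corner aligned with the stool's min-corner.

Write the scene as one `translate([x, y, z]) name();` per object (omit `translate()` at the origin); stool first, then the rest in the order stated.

stool();
translate([0, 0, 408]) picture_frame();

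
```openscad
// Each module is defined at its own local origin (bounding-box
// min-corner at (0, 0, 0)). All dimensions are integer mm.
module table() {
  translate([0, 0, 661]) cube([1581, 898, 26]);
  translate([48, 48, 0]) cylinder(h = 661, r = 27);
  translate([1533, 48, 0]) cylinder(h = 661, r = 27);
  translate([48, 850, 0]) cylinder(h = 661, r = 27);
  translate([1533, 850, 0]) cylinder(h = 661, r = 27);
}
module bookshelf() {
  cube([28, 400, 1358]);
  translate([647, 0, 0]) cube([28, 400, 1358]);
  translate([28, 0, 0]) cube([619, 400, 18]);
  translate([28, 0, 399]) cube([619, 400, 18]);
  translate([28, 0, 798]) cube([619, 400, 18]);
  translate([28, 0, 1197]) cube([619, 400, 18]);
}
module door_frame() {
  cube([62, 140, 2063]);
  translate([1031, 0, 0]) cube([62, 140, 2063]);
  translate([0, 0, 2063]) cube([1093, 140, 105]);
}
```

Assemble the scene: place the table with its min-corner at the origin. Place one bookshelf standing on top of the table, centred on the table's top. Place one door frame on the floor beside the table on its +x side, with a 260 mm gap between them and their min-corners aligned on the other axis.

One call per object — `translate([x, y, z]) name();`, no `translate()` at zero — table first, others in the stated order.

table();
translate([453, 249, 687]) bookshelf();
translate([1841, 0, 0]) door_frame();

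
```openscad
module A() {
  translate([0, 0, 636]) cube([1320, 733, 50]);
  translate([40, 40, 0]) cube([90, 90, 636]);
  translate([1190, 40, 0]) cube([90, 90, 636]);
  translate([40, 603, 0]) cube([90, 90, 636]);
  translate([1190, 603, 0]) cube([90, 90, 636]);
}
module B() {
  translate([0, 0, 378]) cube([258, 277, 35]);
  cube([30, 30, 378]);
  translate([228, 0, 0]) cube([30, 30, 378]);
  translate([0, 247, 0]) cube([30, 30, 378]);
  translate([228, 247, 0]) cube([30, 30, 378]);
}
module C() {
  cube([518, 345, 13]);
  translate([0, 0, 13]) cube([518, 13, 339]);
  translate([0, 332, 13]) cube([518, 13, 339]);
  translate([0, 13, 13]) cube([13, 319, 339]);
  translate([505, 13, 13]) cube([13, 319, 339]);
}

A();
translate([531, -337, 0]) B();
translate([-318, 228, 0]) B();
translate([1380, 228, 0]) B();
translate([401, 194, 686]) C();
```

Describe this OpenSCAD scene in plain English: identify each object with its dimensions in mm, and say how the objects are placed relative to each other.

A is a table: top 1320 mm (x) × 733 mm (y), 50 mm thick, upper face at z = 686 mm, on four 90×90 mm square legs, each inset 40 mm from the nearest pair of top edges, running from z = 0 to the bottom of the top.

B is a four-legged stool. The seat is 258×277 mm, 35 mm thick, top at z = 413 mm. It stands on four square legs, each 30×30 mm in cross-section, from z = 0 to the seat underside, each flush with a corner of the seat.

C is an open-topped rectangular box: outside dimensions 518×345×352 mm, with a uniform wall and base thickness of 13 mm. The base is a full 518×345 slab on the floor; four walls sit on top of the base. The front and back walls (the −y and +y sides) span the full width; the two side walls fit between them.

Three stools sit around the table at the −y, −x, +x sides. The open box is on top of the table, centred.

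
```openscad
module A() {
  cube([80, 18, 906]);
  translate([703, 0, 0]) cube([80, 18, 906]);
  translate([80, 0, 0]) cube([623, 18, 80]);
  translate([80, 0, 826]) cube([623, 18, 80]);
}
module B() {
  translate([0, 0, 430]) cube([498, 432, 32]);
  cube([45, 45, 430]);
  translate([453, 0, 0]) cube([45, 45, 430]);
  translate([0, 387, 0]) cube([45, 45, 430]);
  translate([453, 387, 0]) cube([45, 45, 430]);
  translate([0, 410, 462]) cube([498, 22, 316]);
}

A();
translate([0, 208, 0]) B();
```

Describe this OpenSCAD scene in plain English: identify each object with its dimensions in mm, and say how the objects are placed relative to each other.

A is a rectangular picture frame lying in the x–z plane (depth along y). The opening is 623 mm wide (x) by 746 mm tall (z), surrounded by a border 80 mm wide on all four sides. The frame is 18 mm deep and is made of two full-height vertical stiles with two horizontal rails fitted between them.

B is a chair: 498×432 mm seat, 32 mm thick, top at z = 462 mm, on four 45 mm square corner legs flush with the seat edges. A 22 mm thick backrest slab spans the full seat width, extending 316 mm above the seat top, its back face flush with the seat's +y edge.

The chair is on the floor beside the picture frame on its +y side.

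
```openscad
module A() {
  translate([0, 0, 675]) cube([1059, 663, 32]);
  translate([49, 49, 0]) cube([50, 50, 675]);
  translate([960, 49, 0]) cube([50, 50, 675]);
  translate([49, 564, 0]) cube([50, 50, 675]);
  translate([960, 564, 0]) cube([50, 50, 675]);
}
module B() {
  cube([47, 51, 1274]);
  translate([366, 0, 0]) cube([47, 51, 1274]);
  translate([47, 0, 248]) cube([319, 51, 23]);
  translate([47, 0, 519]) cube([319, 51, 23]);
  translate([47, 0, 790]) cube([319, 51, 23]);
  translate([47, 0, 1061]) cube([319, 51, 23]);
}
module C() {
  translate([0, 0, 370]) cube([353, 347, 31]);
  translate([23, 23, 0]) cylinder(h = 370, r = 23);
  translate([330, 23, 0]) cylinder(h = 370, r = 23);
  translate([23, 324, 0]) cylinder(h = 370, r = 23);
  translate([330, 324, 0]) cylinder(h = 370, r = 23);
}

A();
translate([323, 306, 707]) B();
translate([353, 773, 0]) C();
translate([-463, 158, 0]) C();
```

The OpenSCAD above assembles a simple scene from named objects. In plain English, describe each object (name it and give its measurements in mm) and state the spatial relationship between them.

A is a table: top 1059 mm (x) × 663 mm (y), 32 mm thick, upper face at z = 707 mm, on four 50×50 mm square legs, each inset 49 mm from the nearest pair of top edges, running from z = 0 to the bottom of the top.

B is a straight ladder. Two 47×51 mm vertical rails, 1274 mm tall, stand 413 mm apart (outside-to-outside) with their front faces coplanar on the −y side. 4 rungs, each 51 mm deep and 23 mm tall, span between the inner faces of the rails, front faces flush with the rails. The lowest rung's underside is at z = 248 mm and rungs are spaced 271 mm apart (underside to underside).

C is a four-legged stool. The seat is 353×347 mm, 31 mm thick, top at z = 401 mm. It stands on four round legs, each 46 mm in diameter, from z = 0 to the seat underside, each leg's axis is inset half a diameter from the nearest pair of seat edges (so the leg's bounding box is flush with the corner).

The ladder is on top of the table, centred. Two stools sit around the table at the +y, −x sides.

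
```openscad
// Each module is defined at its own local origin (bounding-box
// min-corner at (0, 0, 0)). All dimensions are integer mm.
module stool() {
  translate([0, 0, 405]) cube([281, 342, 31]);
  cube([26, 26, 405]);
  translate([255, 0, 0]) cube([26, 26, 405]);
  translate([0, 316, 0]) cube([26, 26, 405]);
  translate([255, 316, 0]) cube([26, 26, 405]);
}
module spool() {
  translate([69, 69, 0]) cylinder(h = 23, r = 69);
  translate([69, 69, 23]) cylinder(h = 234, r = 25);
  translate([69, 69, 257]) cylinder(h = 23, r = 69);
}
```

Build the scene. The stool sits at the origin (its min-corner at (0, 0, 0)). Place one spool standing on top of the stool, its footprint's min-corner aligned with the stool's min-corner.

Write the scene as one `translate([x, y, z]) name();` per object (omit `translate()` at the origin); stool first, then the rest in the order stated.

stool();
translate([0, 0, 436]) spool();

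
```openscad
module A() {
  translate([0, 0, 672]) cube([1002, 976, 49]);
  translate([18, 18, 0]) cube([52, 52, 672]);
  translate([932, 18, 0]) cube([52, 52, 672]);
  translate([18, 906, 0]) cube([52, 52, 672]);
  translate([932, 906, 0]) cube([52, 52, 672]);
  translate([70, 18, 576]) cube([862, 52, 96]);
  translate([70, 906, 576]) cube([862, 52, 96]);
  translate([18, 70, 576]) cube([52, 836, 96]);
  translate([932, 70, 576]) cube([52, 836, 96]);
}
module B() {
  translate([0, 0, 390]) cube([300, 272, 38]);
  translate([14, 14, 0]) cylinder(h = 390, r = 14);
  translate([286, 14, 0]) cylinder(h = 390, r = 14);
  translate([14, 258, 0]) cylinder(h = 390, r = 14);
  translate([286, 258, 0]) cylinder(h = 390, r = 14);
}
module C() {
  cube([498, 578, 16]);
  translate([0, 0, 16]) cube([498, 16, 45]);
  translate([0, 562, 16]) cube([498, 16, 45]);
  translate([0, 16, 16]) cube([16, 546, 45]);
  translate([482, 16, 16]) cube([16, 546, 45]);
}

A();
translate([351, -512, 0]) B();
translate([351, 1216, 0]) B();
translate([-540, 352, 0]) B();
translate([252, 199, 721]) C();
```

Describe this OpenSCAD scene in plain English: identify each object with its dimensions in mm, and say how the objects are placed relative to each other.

A is a rectangular dining table. The top is 1002×976×49 mm with its upper surface at z = 721 mm. It stands on four 52×52 mm square legs, each inset 18 mm from the nearest pair of top edges, running from the floor to the underside of the top. Four apron rails, 52 mm thick and 96 mm tall, run between adjacent legs with their top edges flush with the underside of the top and their outer faces flush with the legs' outer faces.

B is a four-legged stool. The seat is 300×272 mm, 38 mm thick, top at z = 428 mm. It stands on four round legs, each 28 mm in diameter, from z = 0 to the seat underside, each leg's axis is inset half a diameter from the nearest pair of seat edges (so the leg's bounding box is flush with the corner).

C is an open-topped rectangular box: outside dimensions 498×578×61 mm, with a uniform wall and base thickness of 16 mm. The base is a full 498×578 slab on the floor; four walls sit on top of the base. The front and back walls (the −y and +y sides) span the full width; the two side walls fit between them.

Three stools sit around the table at the −y, +y, −x sides. The open box is on top of the table, centred.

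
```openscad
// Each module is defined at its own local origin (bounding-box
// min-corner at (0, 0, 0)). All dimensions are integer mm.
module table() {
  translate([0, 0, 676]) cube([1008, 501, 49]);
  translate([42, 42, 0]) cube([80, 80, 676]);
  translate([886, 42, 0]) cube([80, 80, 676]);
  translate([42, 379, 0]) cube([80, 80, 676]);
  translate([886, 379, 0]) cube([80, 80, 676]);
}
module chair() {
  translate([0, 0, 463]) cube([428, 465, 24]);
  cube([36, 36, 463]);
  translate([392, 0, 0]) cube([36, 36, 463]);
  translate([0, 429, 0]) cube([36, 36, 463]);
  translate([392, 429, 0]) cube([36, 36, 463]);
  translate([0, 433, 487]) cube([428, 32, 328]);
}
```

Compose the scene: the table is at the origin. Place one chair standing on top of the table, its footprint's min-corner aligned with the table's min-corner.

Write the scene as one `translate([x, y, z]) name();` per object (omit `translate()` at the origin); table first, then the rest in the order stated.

table();
translate([0, 0, 725]) chair();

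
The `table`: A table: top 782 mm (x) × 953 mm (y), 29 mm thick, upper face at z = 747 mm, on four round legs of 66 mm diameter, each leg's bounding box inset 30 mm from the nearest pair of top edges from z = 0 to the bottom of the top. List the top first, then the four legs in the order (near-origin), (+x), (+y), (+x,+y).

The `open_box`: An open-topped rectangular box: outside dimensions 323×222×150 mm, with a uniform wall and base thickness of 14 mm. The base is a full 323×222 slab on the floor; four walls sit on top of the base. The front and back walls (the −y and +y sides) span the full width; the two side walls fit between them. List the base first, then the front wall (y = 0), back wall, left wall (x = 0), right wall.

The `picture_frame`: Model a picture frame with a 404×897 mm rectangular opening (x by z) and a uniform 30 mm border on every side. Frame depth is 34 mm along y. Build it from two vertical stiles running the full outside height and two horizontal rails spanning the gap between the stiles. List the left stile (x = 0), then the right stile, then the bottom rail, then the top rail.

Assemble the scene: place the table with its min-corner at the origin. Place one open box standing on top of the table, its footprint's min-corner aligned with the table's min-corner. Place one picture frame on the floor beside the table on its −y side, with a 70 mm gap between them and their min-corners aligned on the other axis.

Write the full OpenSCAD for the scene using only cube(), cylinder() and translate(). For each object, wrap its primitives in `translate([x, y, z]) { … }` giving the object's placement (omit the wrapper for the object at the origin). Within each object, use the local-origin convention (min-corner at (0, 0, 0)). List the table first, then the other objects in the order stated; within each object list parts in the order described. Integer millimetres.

translate([0, 0, 718]) cube([782, 953, 29]);
translate([63, 63, 0]) cylinder(h = 718, r = 33);
translate([719, 63, 0]) cylinder(h = 718, r = 33);
translate([63, 890, 0]) cylinder(h = 718, r = 33);
translate([719, 890, 0]) cylinder(h = 718, r = 33);
translate([0, 0, 747]) {
  cube([323, 222, 14]);
  translate([0, 0, 14]) cube([323, 14, 136]);
  translate([0, 208, 14]) cube([323, 14, 136]);
  translate([0, 14, 14]) cube([14, 194, 136]);
  translate([309, 14, 14]) cube([14, 194, 136]);
}
translate([0, -104, 0]) {
  cube([30, 34, 957]);
  translate([434, 0, 0]) cube([30, 34, 957]);
  translate([30, 0, 0]) cube([404, 34, 30]);
  translate([30, 0, 927]) cube([404, 34, 30]);
}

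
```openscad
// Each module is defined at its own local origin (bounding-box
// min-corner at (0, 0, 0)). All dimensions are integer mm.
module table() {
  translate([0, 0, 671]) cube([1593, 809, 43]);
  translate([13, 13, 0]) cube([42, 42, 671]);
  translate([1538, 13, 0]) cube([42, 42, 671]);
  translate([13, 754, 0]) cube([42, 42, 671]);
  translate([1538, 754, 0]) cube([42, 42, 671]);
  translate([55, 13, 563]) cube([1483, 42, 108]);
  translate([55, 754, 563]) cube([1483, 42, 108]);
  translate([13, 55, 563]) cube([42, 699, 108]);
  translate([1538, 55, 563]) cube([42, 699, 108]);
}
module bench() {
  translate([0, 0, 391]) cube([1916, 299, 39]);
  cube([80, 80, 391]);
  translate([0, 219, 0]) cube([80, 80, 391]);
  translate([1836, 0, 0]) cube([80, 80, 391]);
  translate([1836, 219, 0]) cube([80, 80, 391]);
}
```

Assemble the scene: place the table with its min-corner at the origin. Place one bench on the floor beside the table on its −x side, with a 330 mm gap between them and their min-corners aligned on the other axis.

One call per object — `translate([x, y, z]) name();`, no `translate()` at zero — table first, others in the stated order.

table();
translate([-2246, 0, 0]) bench();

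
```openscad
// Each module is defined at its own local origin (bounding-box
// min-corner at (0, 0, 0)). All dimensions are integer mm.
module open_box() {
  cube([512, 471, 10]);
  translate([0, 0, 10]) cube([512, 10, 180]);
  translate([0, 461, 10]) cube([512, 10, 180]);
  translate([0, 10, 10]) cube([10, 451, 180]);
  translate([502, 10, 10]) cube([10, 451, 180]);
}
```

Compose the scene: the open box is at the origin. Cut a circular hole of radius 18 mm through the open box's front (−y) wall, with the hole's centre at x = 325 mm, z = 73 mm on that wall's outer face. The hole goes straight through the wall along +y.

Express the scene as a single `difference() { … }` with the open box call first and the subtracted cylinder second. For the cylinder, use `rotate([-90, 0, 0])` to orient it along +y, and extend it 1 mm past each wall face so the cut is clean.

difference() {
  open_box();
  translate([325, -1, 73]) rotate([-90, 0, 0]) cylinder(h = 12, r = 18);
}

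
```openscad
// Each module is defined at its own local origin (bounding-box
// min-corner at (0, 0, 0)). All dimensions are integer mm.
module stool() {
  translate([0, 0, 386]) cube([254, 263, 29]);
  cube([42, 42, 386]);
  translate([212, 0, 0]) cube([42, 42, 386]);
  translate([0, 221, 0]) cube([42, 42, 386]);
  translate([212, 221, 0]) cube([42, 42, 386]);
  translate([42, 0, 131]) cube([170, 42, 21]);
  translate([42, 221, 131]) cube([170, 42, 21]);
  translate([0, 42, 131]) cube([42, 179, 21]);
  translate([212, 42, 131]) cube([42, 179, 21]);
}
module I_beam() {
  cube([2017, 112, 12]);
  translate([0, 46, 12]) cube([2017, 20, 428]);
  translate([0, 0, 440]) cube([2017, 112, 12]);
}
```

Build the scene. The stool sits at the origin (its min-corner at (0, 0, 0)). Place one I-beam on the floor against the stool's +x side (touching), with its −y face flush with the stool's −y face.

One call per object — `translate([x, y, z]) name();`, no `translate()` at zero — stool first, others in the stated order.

stool();
translate([254, 0, 0]) I_beam();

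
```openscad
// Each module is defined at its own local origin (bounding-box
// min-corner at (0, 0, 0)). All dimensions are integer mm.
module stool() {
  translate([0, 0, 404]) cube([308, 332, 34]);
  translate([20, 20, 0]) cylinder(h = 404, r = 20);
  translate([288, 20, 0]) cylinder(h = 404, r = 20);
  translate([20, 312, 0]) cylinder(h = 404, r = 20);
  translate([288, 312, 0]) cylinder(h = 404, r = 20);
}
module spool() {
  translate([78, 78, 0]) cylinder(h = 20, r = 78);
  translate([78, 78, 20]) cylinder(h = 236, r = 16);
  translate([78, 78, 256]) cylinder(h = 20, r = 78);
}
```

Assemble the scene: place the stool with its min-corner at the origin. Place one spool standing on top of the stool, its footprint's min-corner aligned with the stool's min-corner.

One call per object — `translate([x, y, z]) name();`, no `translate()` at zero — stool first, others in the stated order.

stool();
translate([0, 0, 438]) spool();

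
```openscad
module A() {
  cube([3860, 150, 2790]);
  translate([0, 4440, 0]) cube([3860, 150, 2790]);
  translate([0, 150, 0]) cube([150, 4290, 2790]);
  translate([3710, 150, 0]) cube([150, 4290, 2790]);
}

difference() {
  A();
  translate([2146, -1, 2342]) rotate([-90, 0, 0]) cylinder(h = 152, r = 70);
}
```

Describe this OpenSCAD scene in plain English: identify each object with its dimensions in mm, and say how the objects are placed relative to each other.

A is the wall frame of a small rectangular building: four walls, each 2790 mm tall and 150 mm thick, enclosing a footprint 3860 mm (x) by 4590 mm (y) outside-to-outside, with no floor or roof. The front and back walls (the −y and +y sides) span the full width; the two side walls fit between them.

The house frame has a circular hole of radius 70 mm through its front wall, centred at (x = 2146, z = 2342).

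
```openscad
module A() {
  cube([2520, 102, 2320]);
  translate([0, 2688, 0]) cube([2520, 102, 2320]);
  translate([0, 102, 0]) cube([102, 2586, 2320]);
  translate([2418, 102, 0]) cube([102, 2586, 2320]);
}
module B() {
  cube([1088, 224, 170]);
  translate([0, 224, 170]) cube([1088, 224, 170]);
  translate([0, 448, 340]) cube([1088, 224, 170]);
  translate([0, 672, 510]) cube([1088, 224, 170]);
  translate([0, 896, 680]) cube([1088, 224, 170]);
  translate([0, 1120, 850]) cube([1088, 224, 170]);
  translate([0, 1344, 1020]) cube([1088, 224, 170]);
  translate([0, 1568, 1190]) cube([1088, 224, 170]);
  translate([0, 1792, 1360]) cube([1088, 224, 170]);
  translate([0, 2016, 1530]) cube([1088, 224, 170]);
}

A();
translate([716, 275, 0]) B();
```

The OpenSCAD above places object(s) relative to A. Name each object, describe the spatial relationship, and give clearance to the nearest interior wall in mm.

Clearances: x = 614, y = 173; minimum 173 mm.

A is a house frame. B is a staircase. The staircase sits inside the house frame, centred. The clearance to the nearest interior wall is 173 mm.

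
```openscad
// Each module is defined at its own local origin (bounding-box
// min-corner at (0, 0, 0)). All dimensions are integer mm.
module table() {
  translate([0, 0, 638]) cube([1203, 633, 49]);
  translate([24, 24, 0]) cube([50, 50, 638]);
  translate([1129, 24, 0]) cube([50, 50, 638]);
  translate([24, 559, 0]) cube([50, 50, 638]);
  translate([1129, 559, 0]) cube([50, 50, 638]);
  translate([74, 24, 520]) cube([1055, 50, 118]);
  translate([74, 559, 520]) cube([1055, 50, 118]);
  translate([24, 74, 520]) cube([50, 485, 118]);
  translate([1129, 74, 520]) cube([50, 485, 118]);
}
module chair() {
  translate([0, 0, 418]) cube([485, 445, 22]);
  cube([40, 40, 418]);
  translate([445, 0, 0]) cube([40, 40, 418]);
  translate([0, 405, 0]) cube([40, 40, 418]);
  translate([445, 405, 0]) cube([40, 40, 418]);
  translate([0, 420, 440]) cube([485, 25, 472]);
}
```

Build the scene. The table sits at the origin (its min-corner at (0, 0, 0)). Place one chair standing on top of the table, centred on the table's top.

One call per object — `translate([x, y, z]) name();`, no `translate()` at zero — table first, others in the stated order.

table();
translate([359, 94, 687]) chair();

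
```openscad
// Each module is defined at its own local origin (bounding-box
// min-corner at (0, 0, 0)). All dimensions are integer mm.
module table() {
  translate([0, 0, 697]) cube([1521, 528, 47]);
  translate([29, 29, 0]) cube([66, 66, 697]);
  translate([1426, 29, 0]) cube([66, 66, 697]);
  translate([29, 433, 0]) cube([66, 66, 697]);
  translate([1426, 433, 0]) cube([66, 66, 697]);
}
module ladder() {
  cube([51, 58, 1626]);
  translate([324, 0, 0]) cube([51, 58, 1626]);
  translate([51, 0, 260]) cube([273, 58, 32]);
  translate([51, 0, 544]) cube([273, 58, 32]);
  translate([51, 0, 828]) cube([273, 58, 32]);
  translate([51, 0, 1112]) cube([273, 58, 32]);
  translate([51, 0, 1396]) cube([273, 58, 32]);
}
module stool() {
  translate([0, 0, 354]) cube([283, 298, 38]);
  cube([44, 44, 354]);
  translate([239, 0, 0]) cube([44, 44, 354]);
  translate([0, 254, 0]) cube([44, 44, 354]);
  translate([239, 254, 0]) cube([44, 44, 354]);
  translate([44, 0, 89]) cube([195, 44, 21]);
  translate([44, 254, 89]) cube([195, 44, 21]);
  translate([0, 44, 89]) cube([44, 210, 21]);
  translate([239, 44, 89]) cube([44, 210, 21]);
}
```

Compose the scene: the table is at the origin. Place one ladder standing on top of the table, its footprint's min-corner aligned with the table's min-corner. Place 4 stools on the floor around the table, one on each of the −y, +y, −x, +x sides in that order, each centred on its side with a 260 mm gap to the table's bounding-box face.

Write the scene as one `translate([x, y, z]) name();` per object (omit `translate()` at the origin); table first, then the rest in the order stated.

table();
translate([0, 0, 744]) ladder();
translate([619, -558, 0]) stool();
translate([619, 788, 0]) stool();
translate([-543, 115, 0]) stool();
translate([1781, 115, 0]) stool();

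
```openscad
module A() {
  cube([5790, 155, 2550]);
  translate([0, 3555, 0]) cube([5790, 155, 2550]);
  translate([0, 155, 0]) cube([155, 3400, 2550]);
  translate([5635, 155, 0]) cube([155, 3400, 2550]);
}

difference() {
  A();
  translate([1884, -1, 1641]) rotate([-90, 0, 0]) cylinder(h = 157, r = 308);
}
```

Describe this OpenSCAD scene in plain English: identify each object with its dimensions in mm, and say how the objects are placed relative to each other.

A is a box-shaped house frame (walls only): outside footprint 5790×3710 mm, wall height 2550 mm, wall thickness 155 mm. The two y-facing walls run the full x-width; the two x-facing walls fit between the inner faces of the y-facing walls.

The house frame has a circular hole of radius 308 mm through its front wall, centred at (x = 1884, z = 1641).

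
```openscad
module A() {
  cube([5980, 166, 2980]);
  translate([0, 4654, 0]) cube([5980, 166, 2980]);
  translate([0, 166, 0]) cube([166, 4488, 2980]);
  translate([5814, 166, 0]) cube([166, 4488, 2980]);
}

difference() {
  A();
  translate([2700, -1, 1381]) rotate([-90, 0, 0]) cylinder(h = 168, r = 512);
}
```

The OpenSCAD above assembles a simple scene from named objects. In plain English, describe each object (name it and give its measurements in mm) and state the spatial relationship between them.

A is a box-shaped house frame (walls only): outside footprint 5980×4820 mm, wall height 2980 mm, wall thickness 166 mm. The two y-facing walls run the full x-width; the two x-facing walls fit between the inner faces of the y-facing walls.

The house frame has a circular hole of radius 512 mm through its front wall, centred at (x = 2700, z = 1381).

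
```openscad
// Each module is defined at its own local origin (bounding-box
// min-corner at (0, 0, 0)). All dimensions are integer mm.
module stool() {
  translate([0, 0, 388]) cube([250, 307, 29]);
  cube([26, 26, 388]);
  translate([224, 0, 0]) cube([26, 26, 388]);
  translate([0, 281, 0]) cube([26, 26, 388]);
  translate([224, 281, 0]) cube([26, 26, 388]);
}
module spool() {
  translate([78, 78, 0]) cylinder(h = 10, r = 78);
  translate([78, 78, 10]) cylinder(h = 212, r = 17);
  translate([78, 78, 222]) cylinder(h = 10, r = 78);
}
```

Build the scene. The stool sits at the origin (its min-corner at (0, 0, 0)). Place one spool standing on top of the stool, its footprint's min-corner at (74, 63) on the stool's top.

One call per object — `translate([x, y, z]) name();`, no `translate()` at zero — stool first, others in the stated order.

stool();
translate([74, 63, 417]) spool();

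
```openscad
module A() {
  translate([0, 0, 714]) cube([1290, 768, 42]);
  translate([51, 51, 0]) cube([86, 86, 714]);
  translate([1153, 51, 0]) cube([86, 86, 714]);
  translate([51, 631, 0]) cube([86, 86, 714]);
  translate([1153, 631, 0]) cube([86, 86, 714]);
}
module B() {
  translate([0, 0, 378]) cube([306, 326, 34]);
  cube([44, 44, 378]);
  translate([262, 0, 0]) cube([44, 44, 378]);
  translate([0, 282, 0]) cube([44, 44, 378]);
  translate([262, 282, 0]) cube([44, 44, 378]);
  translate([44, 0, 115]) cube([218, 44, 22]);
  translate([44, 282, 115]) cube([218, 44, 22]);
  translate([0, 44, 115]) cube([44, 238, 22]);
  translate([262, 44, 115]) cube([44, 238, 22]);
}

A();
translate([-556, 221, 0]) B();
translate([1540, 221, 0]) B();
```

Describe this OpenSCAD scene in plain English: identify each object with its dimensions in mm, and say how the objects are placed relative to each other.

A is a table: top 1290 mm (x) × 768 mm (y), 42 mm thick, upper face at z = 756 mm, on four 86×86 mm square legs, each inset 51 mm from the nearest pair of top edges, running from z = 0 to the bottom of the top.

B is a four-legged stool. The seat is a 306×326×34 mm slab whose top surface is at z = 412 mm; four square legs, each 44×44 mm in cross-section, run from the floor (z = 0) to the underside of the seat, each flush with a corner of the seat. Four stretchers, 44 mm wide and 22 mm tall, connect adjacent legs with their undersides at z = 115 mm, each running between the inner faces of the legs it joins and aligned with the legs' outer faces on the other axis.

Two stools sit around the table at the −x, +x sides.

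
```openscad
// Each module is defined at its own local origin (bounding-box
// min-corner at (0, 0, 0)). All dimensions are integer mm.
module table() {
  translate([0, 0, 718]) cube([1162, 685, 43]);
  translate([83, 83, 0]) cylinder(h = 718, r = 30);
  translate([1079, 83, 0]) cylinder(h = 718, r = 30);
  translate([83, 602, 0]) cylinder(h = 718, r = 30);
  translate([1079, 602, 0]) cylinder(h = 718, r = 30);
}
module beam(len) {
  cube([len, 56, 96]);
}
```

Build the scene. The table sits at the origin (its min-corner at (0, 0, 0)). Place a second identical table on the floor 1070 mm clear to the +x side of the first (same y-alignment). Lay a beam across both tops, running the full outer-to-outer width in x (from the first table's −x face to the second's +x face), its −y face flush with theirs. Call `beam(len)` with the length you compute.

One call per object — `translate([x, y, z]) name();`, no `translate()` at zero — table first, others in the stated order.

table();
translate([2232, 0, 0]) table();
translate([0, 0, 761]) beam(3394);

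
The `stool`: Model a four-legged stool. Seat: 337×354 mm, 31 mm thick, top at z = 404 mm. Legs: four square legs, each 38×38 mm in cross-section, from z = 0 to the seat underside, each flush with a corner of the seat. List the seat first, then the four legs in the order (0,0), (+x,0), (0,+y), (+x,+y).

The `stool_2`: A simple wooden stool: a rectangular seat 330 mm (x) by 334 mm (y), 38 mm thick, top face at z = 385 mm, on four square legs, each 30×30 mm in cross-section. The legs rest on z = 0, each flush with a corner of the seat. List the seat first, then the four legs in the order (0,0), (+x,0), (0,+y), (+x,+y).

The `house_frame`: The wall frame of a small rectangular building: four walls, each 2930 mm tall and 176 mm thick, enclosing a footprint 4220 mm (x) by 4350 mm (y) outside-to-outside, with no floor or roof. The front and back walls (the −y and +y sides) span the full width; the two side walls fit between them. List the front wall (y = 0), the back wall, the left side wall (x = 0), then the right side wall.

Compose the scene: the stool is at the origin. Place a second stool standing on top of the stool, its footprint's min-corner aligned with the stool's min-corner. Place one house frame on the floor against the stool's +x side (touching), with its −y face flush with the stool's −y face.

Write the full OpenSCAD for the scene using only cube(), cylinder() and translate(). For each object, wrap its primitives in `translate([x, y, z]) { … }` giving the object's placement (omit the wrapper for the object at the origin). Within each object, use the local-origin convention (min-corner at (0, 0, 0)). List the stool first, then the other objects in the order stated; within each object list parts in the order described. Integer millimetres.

translate([0, 0, 373]) cube([337, 354, 31]);
cube([38, 38, 373]);
translate([299, 0, 0]) cube([38, 38, 373]);
translate([0, 316, 0]) cube([38, 38, 373]);
translate([299, 316, 0]) cube([38, 38, 373]);
translate([0, 0, 404]) {
  translate([0, 0, 347]) cube([330, 334, 38]);
  cube([30, 30, 347]);
  translate([300, 0, 0]) cube([30, 30, 347]);
  translate([0, 304, 0]) cube([30, 30, 347]);
  translate([300, 304, 0]) cube([30, 30, 347]);
}
translate([337, 0, 0]) {
  cube([4220, 176, 2930]);
  translate([0, 4174, 0]) cube([4220, 176, 2930]);
  translate([0, 176, 0]) cube([176, 3998, 2930]);
  translate([4044, 176, 0]) cube([176, 3998, 2930]);
}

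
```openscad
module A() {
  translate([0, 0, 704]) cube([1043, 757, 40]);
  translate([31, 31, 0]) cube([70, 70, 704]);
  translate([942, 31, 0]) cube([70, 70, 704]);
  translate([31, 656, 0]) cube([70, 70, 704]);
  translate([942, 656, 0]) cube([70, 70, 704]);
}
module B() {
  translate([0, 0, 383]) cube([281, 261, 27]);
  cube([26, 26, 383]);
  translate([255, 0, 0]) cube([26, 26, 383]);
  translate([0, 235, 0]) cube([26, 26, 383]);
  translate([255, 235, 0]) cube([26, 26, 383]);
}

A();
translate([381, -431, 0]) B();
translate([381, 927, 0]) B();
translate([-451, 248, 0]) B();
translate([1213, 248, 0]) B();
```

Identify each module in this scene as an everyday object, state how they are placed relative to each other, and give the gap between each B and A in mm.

A is a table. B is a stool. Four stools sit around the table at the −y, +y, −x, +x sides. The gap between each stool and the table is 170 mm.

Each stool's nearest face is 170 mm from the table's bounding box.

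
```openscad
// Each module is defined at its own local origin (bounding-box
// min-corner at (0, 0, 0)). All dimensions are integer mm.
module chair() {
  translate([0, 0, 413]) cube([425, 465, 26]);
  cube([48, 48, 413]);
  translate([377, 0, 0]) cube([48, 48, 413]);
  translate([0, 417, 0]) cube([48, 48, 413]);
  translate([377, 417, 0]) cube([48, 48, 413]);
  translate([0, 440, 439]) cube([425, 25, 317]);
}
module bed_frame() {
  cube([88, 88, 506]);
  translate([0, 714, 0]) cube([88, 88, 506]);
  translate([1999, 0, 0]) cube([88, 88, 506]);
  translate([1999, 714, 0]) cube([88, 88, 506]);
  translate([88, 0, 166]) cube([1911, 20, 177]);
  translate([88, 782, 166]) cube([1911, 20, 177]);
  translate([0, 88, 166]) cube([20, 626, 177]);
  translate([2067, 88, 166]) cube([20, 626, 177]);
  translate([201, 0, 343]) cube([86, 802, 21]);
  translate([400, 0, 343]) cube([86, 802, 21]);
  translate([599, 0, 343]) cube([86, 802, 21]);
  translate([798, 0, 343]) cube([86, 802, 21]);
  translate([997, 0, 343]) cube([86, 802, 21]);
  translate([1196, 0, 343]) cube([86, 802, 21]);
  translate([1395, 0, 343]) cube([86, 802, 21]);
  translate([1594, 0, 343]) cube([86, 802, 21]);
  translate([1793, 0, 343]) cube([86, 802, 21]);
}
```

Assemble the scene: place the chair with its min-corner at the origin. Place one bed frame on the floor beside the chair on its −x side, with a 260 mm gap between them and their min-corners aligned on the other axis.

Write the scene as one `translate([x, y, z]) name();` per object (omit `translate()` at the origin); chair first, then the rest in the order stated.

chair();
translate([-2347, 0, 0]) bed_frame();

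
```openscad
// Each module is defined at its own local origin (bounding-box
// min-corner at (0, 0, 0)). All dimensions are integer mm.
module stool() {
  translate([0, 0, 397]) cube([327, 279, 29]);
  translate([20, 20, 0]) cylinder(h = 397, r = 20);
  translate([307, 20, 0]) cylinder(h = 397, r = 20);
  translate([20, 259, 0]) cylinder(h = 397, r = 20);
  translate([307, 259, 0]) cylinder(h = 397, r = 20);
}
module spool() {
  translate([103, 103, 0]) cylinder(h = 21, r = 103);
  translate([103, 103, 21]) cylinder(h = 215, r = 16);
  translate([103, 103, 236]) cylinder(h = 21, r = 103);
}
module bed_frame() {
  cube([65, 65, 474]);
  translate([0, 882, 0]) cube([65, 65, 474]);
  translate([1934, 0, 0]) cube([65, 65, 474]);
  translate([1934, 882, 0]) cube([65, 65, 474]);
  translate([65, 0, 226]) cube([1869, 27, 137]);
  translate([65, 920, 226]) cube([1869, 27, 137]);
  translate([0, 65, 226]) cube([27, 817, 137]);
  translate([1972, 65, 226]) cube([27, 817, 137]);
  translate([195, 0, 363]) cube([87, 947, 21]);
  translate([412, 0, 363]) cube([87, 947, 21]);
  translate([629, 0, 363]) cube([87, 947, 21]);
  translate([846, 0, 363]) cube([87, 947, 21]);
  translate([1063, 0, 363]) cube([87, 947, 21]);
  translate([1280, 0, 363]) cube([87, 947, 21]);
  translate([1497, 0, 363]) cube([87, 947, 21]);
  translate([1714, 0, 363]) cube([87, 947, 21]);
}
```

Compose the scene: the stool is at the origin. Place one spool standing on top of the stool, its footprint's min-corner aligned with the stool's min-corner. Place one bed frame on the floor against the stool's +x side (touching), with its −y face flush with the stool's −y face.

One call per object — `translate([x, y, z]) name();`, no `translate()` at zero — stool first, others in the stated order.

stool();
translate([0, 0, 426]) spool();
translate([327, 0, 0]) bed_frame();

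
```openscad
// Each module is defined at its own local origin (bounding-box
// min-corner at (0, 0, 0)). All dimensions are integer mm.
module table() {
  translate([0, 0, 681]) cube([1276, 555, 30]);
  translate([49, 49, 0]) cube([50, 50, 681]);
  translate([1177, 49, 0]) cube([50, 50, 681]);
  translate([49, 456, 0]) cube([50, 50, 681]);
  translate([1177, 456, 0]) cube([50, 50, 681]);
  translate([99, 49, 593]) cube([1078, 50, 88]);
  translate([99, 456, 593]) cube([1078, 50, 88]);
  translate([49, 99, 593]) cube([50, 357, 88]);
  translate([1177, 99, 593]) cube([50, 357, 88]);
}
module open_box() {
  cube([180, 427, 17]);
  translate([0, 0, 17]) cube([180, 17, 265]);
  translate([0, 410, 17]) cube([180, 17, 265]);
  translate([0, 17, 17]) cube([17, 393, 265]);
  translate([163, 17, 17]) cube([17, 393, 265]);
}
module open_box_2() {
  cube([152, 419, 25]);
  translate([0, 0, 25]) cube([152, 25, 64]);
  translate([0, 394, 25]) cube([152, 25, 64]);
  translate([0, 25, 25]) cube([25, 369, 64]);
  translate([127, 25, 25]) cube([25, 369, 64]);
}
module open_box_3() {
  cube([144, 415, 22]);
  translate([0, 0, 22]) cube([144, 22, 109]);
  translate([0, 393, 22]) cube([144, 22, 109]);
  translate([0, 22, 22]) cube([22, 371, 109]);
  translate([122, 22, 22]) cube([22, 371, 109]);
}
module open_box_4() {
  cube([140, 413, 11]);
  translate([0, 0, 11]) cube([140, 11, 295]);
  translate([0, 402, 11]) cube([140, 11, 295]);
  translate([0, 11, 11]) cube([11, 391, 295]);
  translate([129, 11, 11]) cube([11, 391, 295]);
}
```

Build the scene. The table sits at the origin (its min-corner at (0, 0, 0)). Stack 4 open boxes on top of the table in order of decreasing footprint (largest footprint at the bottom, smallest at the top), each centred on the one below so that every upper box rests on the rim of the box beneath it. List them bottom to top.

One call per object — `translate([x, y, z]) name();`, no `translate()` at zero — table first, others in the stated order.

table();
translate([548, 64, 711]) open_box();
translate([562, 68, 993]) open_box_2();
translate([566, 70, 1082]) open_box_3();
translate([568, 71, 1213]) open_box_4();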